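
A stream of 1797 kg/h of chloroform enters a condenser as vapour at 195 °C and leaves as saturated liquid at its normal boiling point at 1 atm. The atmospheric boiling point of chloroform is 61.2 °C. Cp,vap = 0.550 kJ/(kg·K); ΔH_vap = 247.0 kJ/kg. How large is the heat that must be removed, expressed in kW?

Q_c = 160 kW

vapour 195→61.2 °C: -73.59 kJ/kg
condensation at 61.2 °C: -247 kJ/kg
Δh = -73.59 + -247 = -320.59 kJ/kg
Q = ṁ·Δh = 1797 kg/h × -320.59 kJ/kg = -576100 kJ/h
|Q| = 160.03 kW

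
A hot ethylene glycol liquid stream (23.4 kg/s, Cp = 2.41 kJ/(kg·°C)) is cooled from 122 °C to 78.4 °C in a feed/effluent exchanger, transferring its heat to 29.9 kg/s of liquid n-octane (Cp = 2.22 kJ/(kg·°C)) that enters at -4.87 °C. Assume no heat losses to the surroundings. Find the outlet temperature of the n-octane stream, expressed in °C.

T_c,out = 32.2 °C

Heat released by hot stream: Q = 23.4 × 2.41 × (122 − 78.4) = 2458.8 kJ/s
Energy balance on cold side (adiabatic exchanger): Q = ṁ_c·Cp_c·(T_c,out − T_c,in)
T_c,out = -4.87 + 2458.8/(29.9 × 2.22) = 32.172 °C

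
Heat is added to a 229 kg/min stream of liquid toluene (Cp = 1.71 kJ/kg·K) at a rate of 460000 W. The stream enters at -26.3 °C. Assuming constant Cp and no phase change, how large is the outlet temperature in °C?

T_out = 44.2 °C

Q = 460000 W = 27600 kJ/min
ΔT = Q/(ṁ·Cp) = 27600/(229×1.71) = 70.482 K
T_out = -26.3 + 70.482 = 44.182 °C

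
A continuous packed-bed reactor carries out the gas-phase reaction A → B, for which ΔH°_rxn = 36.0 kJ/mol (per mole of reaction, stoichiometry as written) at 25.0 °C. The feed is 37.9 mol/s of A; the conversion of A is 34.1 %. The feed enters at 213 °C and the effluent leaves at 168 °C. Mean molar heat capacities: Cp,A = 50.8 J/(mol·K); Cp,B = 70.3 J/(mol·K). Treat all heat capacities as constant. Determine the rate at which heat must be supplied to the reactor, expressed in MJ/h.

Extent of reaction ξ = 0.341 × 37.9 = 12.924 mol/s
Reaction term: ξ·ΔH°_rxn = 12.924 × 36.0 = 465.26 kJ/s
Sensible, feed 213→25 °C: -361.96 kJ/s
Outlet flows (mol/s): A 24.976, B 12.924
Sensible, products 25→168 °C: 311.36 kJ/s
Q = ΔH = 414.66 kJ/s = 414.66 kW
Heat supplied = 1492.8 MJ/h

Q_in = 1490 MJ/h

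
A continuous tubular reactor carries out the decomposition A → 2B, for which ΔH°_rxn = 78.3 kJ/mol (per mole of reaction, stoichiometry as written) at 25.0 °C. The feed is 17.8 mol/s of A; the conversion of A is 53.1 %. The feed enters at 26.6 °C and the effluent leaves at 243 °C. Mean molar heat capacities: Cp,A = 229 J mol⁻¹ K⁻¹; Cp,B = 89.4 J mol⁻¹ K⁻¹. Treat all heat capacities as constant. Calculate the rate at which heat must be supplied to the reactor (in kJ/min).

Extent of reaction ξ = 0.531 × 17.8 = 9.4518 mol/s
Reaction term: ξ·ΔH°_rxn = 9.4518 × 78.3 = 740.08 kJ/s
Sensible, feed 26.6→25 °C: -6.5219 kJ/s
Outlet flows (mol/s): A 8.3482, B 18.904
Sensible, products 25→243 °C: 785.17 kJ/s
Q = ΔH = 1518.7 kJ/s = 1518.7 kW
Heat supplied = 91124 kJ/min

Q_in = 91100 kJ/min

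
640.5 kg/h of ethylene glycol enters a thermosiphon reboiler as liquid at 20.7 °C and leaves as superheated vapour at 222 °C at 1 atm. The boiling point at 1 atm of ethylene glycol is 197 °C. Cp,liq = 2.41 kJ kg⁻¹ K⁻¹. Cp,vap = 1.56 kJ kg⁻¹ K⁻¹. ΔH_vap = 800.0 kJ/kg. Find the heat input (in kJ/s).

liquid 20.7→197 °C: 424.88 kJ/kg
vaporisation at 197 °C: 800 kJ/kg
vapour 197→222 °C: 39 kJ/kg
Δh = 424.88 + 800 + 39 = 1263.9 kJ/kg
Q = ṁ·Δh = 640.5 kg/h × 1263.9 kJ/kg = 809520 kJ/h
|Q| = 224.87 kW

Q = 225 kJ/s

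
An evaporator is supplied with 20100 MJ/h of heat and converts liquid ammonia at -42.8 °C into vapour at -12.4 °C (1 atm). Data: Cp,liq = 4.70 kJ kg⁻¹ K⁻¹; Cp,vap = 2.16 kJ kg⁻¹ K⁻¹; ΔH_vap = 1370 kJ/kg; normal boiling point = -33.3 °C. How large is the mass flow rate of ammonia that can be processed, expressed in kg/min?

Δh = 4.70×(-33.3−-42.8) + 1370 + 2.16×(-12.4−-33.3) = 1459.8 kJ/kg
Q = 20100 MJ/h = 5583.3 kJ/s = 335000 kJ/min
ṁ = Q/Δh = 335000 / 1459.8 = 229.48 kg/min

ṁ = 229 kg/min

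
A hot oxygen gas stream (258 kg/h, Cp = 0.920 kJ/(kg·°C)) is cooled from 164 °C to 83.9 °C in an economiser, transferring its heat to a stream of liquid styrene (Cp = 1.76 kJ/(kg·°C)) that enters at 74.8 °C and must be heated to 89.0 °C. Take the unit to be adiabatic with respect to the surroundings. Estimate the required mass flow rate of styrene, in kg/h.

ṁ_c = 761 kg/h

Heat released by hot stream: Q = 258 × 0.920 × (164 − 83.9) = 19013 kJ/h
Energy balance on cold side (adiabatic exchanger): Q = ṁ_c·Cp_c·(T_c,out − T_c,in)
ṁ_c = 19013 / [1.76 × (89.0 − 74.8)] = 760.74 kg/h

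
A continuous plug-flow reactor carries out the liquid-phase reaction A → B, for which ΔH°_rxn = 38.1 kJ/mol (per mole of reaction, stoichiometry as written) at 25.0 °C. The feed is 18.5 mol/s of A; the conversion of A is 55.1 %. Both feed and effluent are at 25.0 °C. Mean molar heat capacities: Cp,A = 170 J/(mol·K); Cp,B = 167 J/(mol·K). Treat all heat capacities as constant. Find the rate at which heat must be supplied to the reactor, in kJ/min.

Extent of reaction ξ = 0.551 × 18.5 = 10.194 mol/s
Reaction term: ξ·ΔH°_rxn = 10.194 × 38.1 = 388.37 kJ/s
Q = ΔH = 388.37 kJ/s = 388.37 kW
Heat supplied = 23302 kJ/min

Q_in = 23300 kJ/min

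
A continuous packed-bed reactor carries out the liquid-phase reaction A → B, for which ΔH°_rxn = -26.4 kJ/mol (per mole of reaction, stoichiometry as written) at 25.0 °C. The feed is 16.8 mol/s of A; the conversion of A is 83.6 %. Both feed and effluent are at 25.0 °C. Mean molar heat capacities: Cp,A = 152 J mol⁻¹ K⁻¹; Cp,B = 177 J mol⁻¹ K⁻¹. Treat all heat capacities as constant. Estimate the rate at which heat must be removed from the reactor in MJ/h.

Q_out = 1330 MJ/h

Extent of reaction ξ = 0.836 × 16.8 = 14.045 mol/s
Reaction term: ξ·ΔH°_rxn = 14.045 × -26.4 = -370.78 kJ/s
Q = ΔH = -370.78 kJ/s = -370.78 kW
Heat removed = 1334.8 MJ/h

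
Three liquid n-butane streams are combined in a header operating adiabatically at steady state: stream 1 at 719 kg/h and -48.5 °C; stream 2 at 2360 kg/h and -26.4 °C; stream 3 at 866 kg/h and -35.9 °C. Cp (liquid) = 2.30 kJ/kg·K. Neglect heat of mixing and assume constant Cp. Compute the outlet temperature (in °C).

No heat crosses the boundary, so H_out = H_in.
Σ ṁᵢCp,ᵢTᵢ = 719×2.30×-48.5 + 2360×2.30×-26.4 + 866×2.30×-35.9 = -295010
Σ ṁᵢCp,ᵢ = 719×2.30 + 2360×2.30 + 866×2.30 = 9073.5
T_out = -295010 / 9073.5 = -32.513 °C

T_out = -32.5 °C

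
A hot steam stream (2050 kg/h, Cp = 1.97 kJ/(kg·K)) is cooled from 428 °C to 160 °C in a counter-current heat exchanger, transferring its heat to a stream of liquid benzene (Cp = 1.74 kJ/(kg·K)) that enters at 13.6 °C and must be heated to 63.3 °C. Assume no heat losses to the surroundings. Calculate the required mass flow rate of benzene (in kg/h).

ṁ_c = 12500 kg/h

Heat released by hot stream: Q = 2050 × 1.97 × (428 − 160) = 1.0823e+06 kJ/h
Energy balance on cold side (adiabatic exchanger): Q = ṁ_c·Cp_c·(T_c,out − T_c,in)
ṁ_c = 1.0823e+06 / [1.74 × (63.3 − 13.6)] = 12516 kg/h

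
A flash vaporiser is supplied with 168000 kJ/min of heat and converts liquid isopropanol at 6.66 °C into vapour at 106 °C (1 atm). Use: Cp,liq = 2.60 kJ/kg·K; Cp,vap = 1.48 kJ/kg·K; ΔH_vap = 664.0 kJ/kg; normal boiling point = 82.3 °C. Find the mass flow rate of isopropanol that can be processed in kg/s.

Δh = 2.60×(82.3−6.66) + 664.0 + 1.48×(106−82.3) = 895.74 kJ/kg
Q = 168000 kJ/min = 2800 kJ/s = 2800 kJ/s
ṁ = Q/Δh = 2800 / 895.74 = 3.1259 kg/s

ṁ = 3.13 kg/s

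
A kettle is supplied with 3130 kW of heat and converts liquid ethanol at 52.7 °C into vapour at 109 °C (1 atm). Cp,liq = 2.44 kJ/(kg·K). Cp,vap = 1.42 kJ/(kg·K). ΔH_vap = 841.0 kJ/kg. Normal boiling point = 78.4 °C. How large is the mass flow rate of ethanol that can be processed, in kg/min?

ṁ = 198 kg/min

Δh = 2.44×(78.4−52.7) + 841.0 + 1.42×(109−78.4) = 947.16 kJ/kg
Q = 3130 kW = 3130 kJ/s = 187800 kJ/min
ṁ = Q/Δh = 187800 / 947.16 = 198.28 kg/min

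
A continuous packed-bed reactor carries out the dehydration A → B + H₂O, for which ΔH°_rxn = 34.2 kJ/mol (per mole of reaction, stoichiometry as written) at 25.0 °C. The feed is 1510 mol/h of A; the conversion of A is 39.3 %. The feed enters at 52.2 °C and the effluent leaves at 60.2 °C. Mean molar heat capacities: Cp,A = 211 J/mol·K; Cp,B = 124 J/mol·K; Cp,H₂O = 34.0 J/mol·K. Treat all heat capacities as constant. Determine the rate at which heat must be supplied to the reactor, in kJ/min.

Q_in = 362 kJ/min

Extent of reaction ξ = 0.393 × 1510 = 593.43 mol/h
Reaction term: ξ·ΔH°_rxn = 593.43 × 34.2 = 20295 kJ/h
Sensible, feed 52.2→25 °C: -8666.2 kJ/h
Outlet flows (mol/h): A 916.57, B 593.43, H₂O 593.43
Sensible, products 25→60.2 °C: 10108 kJ/h
Q = ΔH = 21737 kJ/h = 6.0381 kW
Heat supplied = 362.28 kJ/min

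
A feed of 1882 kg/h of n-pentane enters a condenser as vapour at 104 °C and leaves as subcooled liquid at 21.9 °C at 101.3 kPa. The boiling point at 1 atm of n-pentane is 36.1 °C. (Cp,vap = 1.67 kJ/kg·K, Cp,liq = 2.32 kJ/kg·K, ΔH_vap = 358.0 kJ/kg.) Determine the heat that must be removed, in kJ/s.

vapour 104→36.1 °C: -113.39 kJ/kg
condensation at 36.1 °C: -358 kJ/kg
liquid 36.1→21.9 °C: -32.944 kJ/kg
Δh = -113.39 + -358 + -32.944 = -504.34 kJ/kg
Q = ṁ·Δh = 1882 kg/h × -504.34 kJ/kg = -949160 kJ/h
|Q| = 263.66 kW

Q_c = 264 kJ/s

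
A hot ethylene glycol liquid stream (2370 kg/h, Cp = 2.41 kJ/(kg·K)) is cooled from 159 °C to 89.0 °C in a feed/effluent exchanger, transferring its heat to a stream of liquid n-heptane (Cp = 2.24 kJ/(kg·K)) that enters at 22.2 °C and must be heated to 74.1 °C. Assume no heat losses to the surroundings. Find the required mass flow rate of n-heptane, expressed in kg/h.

ṁ_c = 3440 kg/h

Heat released by hot stream: Q = 2370 × 2.41 × (159 − 89.0) = 399820 kJ/h
Energy balance on cold side (adiabatic exchanger): Q = ṁ_c·Cp_c·(T_c,out − T_c,in)
ṁ_c = 399820 / [2.24 × (74.1 − 22.2)] = 3439.1 kg/h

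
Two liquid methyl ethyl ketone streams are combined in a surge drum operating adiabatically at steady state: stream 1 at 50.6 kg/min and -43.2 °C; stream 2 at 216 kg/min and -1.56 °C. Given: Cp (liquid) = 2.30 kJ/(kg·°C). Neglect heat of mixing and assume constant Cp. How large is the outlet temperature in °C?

Adiabatic, steady state ⇒ Σ ṁᵢCp,ᵢ(T_out − Tᵢ) = 0
Σ ṁᵢCp,ᵢTᵢ = 50.6×2.30×-43.2 + 216×2.30×-1.56 = -5802.6
Σ ṁᵢCp,ᵢ = 50.6×2.30 + 216×2.30 = 613.18
T_out = -5802.6 / 613.18 = -9.4632 °C

T_out = -9.46 °C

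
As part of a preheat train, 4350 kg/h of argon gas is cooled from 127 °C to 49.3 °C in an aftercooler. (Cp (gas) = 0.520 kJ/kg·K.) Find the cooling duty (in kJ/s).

Q_c = 48.8 kJ/s

Q = ṁ·Cp·ΔT = 4350 × 0.520 × (49.3 − 127) = -175760 kJ/h
Converting: 175760 / 3600 s = 48.822 kW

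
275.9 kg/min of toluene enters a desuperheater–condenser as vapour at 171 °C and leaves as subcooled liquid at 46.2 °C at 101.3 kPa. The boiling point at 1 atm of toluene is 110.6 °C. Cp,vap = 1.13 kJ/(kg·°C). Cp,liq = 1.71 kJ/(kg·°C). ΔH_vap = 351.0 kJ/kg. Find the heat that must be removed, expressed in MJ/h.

Q_c = 8760 MJ/h

vapour 171→110.6 °C: -68.252 kJ/kg
condensation at 110.6 °C: -351 kJ/kg
liquid 110.6→46.2 °C: -110.12 kJ/kg
Δh = -68.252 + -351 + -110.12 = -529.38 kJ/kg
Q = ṁ·Δh = 275.9 kg/min × -529.38 kJ/kg = -146050 kJ/min
|Q| = 2434.2 kW = 8763.3 MJ/h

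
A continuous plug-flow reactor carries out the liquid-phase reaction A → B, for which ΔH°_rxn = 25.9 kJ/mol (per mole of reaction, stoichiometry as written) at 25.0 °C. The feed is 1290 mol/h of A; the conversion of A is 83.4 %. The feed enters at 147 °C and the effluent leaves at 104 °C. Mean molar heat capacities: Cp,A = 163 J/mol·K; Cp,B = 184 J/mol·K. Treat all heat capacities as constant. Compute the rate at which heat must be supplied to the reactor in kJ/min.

Q_in = 343 kJ/min

Extent of reaction ξ = 0.834 × 1290 = 1075.9 mol/h
Reaction term: ξ·ΔH°_rxn = 1075.9 × 25.9 = 27865 kJ/h
Sensible, feed 147→25 °C: -25653 kJ/h
Outlet flows (mol/h): A 214.14, B 1075.9
Sensible, products 25→104 °C: 18396 kJ/h
Q = ΔH = 20608 kJ/h = 5.7244 kW
Heat supplied = 343.47 kJ/min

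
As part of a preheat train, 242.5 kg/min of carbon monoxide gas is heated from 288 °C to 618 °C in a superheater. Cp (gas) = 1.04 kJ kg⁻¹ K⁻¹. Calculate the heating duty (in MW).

Q = 1.39 MW

Q = ṁ·Cp·ΔT = 242.5 × 1.04 × (618 − 288) = 83226 kJ/min
Converting: 83226 / 60 s = 1387.1 kW
Heating duty = 1.3871 MW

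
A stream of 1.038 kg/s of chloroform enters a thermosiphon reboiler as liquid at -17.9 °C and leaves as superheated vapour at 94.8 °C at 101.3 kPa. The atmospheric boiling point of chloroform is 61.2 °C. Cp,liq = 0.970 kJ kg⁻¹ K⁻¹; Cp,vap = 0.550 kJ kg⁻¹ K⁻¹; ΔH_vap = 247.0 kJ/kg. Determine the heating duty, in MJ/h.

liquid -17.9→61.2 °C: 76.727 kJ/kg
vaporisation at 61.2 °C: 247 kJ/kg
vapour 61.2→94.8 °C: 18.48 kJ/kg
Δh = 76.727 + 247 + 18.48 = 342.21 kJ/kg
Q = ṁ·Δh = 1.038 kg/s × 342.21 kJ/kg = 355.21 kJ/s
|Q| = 355.21 kW = 1278.8 MJ/h

Q = 1280 MJ/h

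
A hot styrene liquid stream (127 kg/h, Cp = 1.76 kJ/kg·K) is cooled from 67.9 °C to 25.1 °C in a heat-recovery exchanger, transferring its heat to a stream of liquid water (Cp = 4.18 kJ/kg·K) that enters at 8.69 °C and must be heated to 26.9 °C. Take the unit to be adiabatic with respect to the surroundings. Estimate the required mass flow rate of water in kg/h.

Heat released by hot stream: Q = 127 × 1.76 × (67.9 − 25.1) = 9566.7 kJ/h
Energy balance on cold side (adiabatic exchanger): Q = ṁ_c·Cp_c·(T_c,out − T_c,in)
ṁ_c = 9566.7 / [4.18 × (26.9 − 8.69)] = 125.68 kg/h

ṁ_c = 126 kg/h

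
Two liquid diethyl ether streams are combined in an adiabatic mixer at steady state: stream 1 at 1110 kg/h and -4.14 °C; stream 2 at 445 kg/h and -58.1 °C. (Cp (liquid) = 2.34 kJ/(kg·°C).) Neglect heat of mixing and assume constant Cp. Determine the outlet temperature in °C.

Adiabatic, steady state ⇒ Σ ṁᵢCp,ᵢ(T_out − Tᵢ) = 0
Σ ṁᵢCp,ᵢTᵢ = 1110×2.34×-4.14 + 445×2.34×-58.1 = -71253
Σ ṁᵢCp,ᵢ = 1110×2.34 + 445×2.34 = 3638.7
T_out = -71253 / 3638.7 = -19.582 °C

T_out = -19.6 °C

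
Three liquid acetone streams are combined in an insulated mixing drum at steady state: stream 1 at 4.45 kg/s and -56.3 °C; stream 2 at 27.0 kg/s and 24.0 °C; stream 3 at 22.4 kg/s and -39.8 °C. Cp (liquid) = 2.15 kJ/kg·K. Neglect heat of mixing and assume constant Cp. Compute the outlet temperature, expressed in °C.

T_out = -9.17 °C

Energy balance with Q = 0: Σ ṁᵢCp,ᵢ(T_out − Tᵢ) = 0
T_out = Σ ṁᵢCp,ᵢTᵢ / Σ ṁᵢCp,ᵢ
      = -1062.2 / 115.78 = -9.1747 °C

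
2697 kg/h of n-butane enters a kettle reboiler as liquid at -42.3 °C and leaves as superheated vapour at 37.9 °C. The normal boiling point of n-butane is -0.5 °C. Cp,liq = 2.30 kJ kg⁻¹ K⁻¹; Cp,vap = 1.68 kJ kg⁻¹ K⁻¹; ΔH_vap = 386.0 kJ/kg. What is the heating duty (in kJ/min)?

liquid -42.3→-0.5 °C: 96.14 kJ/kg
vaporisation at -0.5 °C: 386 kJ/kg
vapour -0.5→37.9 °C: 64.512 kJ/kg
Δh = 96.14 + 386 + 64.512 = 546.65 kJ/kg
Q = ṁ·Δh = 2697 kg/h × 546.65 kJ/kg = 1.4743e+06 kJ/h
|Q| = 409.53 kW = 24572 kJ/min

Q = 24600 kJ/min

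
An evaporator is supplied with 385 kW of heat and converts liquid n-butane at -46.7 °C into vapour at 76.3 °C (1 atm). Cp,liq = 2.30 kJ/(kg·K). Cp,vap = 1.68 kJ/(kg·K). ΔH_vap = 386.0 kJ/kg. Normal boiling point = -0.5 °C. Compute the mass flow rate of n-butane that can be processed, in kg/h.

ṁ = 2230 kg/h

Δh = 2.30×(-0.5−-46.7) + 386.0 + 1.68×(76.3−-0.5) = 621.28 kJ/kg
Q = 385 kW = 385 kJ/s = 1.386e+06 kJ/h
ṁ = Q/Δh = 1.386e+06 / 621.28 = 2230.9 kg/h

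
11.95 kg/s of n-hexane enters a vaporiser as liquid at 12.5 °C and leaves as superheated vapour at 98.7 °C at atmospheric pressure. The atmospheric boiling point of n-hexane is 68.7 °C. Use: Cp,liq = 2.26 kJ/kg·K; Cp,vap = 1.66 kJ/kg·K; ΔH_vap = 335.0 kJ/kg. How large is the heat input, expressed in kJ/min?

liquid 12.5→68.7 °C: 127.01 kJ/kg
vaporisation at 68.7 °C: 335 kJ/kg
vapour 68.7→98.7 °C: 49.8 kJ/kg
Δh = 127.01 + 335 + 49.8 = 511.81 kJ/kg
Q = ṁ·Δh = 11.95 kg/s × 511.81 kJ/kg = 6116.2 kJ/s
|Q| = 6116.2 kW = 366970 kJ/min

Q = 367000 kJ/min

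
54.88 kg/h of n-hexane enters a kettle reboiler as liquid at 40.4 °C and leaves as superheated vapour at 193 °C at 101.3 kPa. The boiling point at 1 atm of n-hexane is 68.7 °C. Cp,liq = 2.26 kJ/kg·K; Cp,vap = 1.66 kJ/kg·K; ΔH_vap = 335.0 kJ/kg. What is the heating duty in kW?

Q = 9.23 kW

liquid 40.4→68.7 °C: 63.958 kJ/kg
vaporisation at 68.7 °C: 335 kJ/kg
vapour 68.7→193 °C: 206.34 kJ/kg
Δh = 63.958 + 335 + 206.34 = 605.3 kJ/kg
Q = ṁ·Δh = 54.88 kg/h × 605.3 kJ/kg = 33219 kJ/h
|Q| = 9.2274 kW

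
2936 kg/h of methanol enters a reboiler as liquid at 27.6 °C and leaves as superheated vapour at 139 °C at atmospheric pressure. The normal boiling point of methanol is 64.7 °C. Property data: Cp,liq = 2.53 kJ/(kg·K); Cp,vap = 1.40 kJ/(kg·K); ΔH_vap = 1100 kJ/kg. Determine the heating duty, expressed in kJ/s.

liquid 27.6→64.7 °C: 93.863 kJ/kg
vaporisation at 64.7 °C: 1100 kJ/kg
vapour 64.7→139 °C: 104.02 kJ/kg
Δh = 93.863 + 1100 + 104.02 = 1297.9 kJ/kg
Q = ṁ·Δh = 2936 kg/h × 1297.9 kJ/kg = 3.8106e+06 kJ/h
|Q| = 1058.5 kW

Q = 1060 kJ/s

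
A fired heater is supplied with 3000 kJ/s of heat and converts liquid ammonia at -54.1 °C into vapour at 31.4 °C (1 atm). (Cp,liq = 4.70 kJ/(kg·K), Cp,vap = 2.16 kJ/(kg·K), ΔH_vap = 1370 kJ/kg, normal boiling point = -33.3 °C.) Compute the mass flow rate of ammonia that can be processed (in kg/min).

ṁ = 112 kg/min

Δh = 4.70×(-33.3−-54.1) + 1370 + 2.16×(31.4−-33.3) = 1607.5 kJ/kg
Q = 3000 kJ/s = 3000 kJ/s = 180000 kJ/min
ṁ = Q/Δh = 180000 / 1607.5 = 111.97 kg/min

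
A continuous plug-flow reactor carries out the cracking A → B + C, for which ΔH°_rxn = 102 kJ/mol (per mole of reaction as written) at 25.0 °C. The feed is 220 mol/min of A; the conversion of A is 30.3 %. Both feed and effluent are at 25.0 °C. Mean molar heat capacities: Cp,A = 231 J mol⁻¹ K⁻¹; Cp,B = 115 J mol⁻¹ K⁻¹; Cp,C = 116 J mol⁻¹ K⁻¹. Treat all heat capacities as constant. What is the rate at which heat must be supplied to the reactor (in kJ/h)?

Extent of reaction ξ = 0.303 × 220 = 66.66 mol/min
Reaction term: ξ·ΔH°_rxn = 66.66 × 102 = 6799.3 kJ/min
Q = ΔH = 6799.3 kJ/min = 113.32 kW
Heat supplied = 407960 kJ/h

Q_in = 408000 kJ/h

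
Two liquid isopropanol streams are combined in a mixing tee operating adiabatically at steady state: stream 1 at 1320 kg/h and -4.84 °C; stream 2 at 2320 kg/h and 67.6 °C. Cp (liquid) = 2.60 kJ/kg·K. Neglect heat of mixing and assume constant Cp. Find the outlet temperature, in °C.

Energy balance with Q = 0: Σ ṁᵢCp,ᵢ(T_out − Tᵢ) = 0
Σ ṁᵢCp,ᵢTᵢ = 1320×2.60×-4.84 + 2320×2.60×67.6 = 391150
Σ ṁᵢCp,ᵢ = 1320×2.60 + 2320×2.60 = 9464
T_out = 391150 / 9464 = 41.331 °C

T_out = 41.3 °C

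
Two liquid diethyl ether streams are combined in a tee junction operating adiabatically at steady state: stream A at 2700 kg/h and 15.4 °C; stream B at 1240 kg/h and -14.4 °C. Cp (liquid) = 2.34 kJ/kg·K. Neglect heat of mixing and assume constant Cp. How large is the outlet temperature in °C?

T_out = 6.02 °C

Adiabatic, steady state ⇒ Σ ṁᵢCp,ᵢ(T_out − Tᵢ) = 0
T_out = Σ ṁᵢCp,ᵢTᵢ / Σ ṁᵢCp,ᵢ
      = 55514 / 9219.6 = 6.0213 °C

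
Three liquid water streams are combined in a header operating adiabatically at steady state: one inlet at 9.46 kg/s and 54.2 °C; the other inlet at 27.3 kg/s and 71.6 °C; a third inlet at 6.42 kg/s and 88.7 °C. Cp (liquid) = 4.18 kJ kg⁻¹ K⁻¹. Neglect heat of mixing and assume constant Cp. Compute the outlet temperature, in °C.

T_out = 70.3 °C

No heat crosses the boundary, so H_out = H_in.
T_out = Σ ṁᵢCp,ᵢTᵢ / Σ ṁᵢCp,ᵢ
      = 12694 / 180.49 = 70.33 °C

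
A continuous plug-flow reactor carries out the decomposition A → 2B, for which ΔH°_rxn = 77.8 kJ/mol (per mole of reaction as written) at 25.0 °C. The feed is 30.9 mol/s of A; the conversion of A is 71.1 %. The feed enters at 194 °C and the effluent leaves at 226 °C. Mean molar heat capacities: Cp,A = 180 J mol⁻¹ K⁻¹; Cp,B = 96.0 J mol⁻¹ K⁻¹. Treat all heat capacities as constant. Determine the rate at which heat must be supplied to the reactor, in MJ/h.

Q_in = 6980 MJ/h

Extent of reaction ξ = 0.711 × 30.9 = 21.97 mol/s
Reaction term: ξ·ΔH°_rxn = 21.97 × 77.8 = 1709.3 kJ/s
Sensible, feed 194→25 °C: -939.98 kJ/s
Outlet flows (mol/s): A 8.9301, B 43.94
Sensible, products 25→226 °C: 1171 kJ/s
Q = ΔH = 1940.2 kJ/s = 1940.2 kW
Heat supplied = 6984.8 MJ/h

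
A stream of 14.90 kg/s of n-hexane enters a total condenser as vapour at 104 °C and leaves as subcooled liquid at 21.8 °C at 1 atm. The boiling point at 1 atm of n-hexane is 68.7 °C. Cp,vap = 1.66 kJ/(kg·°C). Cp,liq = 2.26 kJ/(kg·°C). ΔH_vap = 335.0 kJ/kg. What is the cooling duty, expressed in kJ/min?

Q_c = 447000 kJ/min

vapour 104→68.7 °C: -58.598 kJ/kg
condensation at 68.7 °C: -335 kJ/kg
liquid 68.7→21.8 °C: -105.99 kJ/kg
Δh = -58.598 + -335 + -105.99 = -499.59 kJ/kg
Q = ṁ·Δh = 14.90 kg/s × -499.59 kJ/kg = -7443.9 kJ/s
|Q| = 7443.9 kW = 446640 kJ/min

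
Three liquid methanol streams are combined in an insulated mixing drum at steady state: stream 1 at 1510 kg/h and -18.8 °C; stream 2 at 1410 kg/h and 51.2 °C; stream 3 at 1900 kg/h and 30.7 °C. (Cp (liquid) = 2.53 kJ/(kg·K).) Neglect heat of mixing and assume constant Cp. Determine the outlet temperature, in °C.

Adiabatic, steady state ⇒ Σ ṁᵢCp,ᵢ(T_out − Tᵢ) = 0
Σ ṁᵢCp,ᵢTᵢ = 1510×2.53×-18.8 + 1410×2.53×51.2 + 1900×2.53×30.7 = 258400
Σ ṁᵢCp,ᵢ = 1510×2.53 + 1410×2.53 + 1900×2.53 = 12195
T_out = 258400 / 12195 = 21.19 °C

T_out = 21.2 °C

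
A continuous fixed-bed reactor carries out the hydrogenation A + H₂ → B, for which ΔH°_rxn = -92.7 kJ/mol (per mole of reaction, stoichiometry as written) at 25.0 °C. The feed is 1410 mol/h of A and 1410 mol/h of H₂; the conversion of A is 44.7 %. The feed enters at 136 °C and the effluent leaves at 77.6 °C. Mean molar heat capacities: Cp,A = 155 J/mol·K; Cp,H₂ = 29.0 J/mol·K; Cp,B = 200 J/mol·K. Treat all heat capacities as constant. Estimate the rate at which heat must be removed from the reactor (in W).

Q_out = 20300 W

Extent of reaction ξ = 0.447 × 1410 = 630.27 mol/h
Reaction term: ξ·ΔH°_rxn = 630.27 × -92.7 = -58426 kJ/h
Sensible, feed 136→25 °C: -28798 kJ/h
Outlet flows (mol/h): A 779.73, H₂ 779.73, B 630.27
Sensible, products 25→77.6 °C: 14177 kJ/h
Q = ΔH = -73047 kJ/h = -20.291 kW
Heat removed = 20291 W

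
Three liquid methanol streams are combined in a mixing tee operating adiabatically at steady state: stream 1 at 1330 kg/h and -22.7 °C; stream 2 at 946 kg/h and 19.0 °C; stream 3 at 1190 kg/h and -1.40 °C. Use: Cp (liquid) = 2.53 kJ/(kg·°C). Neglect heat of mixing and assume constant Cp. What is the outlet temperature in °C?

T_out = -4.01 °C

Energy balance with Q = 0: Σ ṁᵢCp,ᵢ(T_out − Tᵢ) = 0
Σ ṁᵢCp,ᵢTᵢ = 1330×2.53×-22.7 + 946×2.53×19.0 + 1190×2.53×-1.40 = -35124
Σ ṁᵢCp,ᵢ = 1330×2.53 + 946×2.53 + 1190×2.53 = 8769
T_out = -35124 / 8769 = -4.0055 °C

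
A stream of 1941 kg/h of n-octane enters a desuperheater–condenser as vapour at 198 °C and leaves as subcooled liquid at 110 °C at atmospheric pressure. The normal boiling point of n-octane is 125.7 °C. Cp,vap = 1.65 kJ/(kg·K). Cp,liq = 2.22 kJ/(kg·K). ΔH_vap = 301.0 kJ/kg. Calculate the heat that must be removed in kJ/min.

vapour 198→125.7 °C: -119.29 kJ/kg
condensation at 125.7 °C: -301 kJ/kg
liquid 125.7→110 °C: -34.854 kJ/kg
Δh = -119.29 + -301 + -34.854 = -455.15 kJ/kg
Q = ṁ·Δh = 1941 kg/h × -455.15 kJ/kg = -883440 kJ/h
|Q| = 245.4 kW = 14724 kJ/min

Q_c = 14700 kJ/min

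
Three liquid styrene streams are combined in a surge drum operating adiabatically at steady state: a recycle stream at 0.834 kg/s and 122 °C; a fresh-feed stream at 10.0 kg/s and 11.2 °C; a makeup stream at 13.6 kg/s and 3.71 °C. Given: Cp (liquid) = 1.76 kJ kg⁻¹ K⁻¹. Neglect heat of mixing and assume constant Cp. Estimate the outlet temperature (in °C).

T_out = 10.8 °C

Energy balance with Q = 0: Σ ṁᵢCp,ᵢ(T_out − Tᵢ) = 0
Σ ṁᵢCp,ᵢTᵢ = 0.834×1.76×122 + 10.0×1.76×11.2 + 13.6×1.76×3.71 = 465
Σ ṁᵢCp,ᵢ = 0.834×1.76 + 10.0×1.76 + 13.6×1.76 = 43.004
T_out = 465 / 43.004 = 10.813 °C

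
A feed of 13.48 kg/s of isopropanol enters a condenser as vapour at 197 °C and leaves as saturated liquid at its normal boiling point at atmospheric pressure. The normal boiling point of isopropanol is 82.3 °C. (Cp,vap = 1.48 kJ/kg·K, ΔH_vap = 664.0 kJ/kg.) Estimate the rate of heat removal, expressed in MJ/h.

vapour 197→82.3 °C: -169.76 kJ/kg
condensation at 82.3 °C: -664 kJ/kg
Δh = -169.76 + -664 = -833.76 kJ/kg
Q = ṁ·Δh = 13.48 kg/s × -833.76 kJ/kg = -11239 kJ/s
|Q| = 11239 kW = 40461 MJ/h

Q_c = 40500 MJ/h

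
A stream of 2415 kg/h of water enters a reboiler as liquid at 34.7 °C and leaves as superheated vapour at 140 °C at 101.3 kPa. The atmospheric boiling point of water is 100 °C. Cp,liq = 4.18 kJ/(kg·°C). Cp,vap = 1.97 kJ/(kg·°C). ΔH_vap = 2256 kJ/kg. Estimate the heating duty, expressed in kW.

liquid 34.7→100 °C: 272.95 kJ/kg
vaporisation at 100 °C: 2256 kJ/kg
vapour 100→140 °C: 78.8 kJ/kg
Δh = 272.95 + 2256 + 78.8 = 2607.8 kJ/kg
Q = ṁ·Δh = 2415 kg/h × 2607.8 kJ/kg = 6.2977e+06 kJ/h
|Q| = 1749.4 kW

Q = 1750 kW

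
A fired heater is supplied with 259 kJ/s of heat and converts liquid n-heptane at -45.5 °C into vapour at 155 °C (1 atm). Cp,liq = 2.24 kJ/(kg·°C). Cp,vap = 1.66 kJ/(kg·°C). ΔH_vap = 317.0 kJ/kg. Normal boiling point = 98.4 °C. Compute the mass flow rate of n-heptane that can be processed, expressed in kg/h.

ṁ = 1270 kg/h

Δh = 2.24×(98.4−-45.5) + 317.0 + 1.66×(155−98.4) = 733.29 kJ/kg
Q = 259 kJ/s = 259 kJ/s = 932400 kJ/h
ṁ = Q/Δh = 932400 / 733.29 = 1271.5 kg/h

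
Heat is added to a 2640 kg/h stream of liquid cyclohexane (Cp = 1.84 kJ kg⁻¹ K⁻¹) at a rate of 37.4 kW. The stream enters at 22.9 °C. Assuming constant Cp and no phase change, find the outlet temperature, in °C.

Q = 37.4 kW = 134640 kJ/h
ΔT = Q/(ṁ·Cp) = 134640/(2640×1.84) = 27.717 K
T_out = 22.9 + 27.717 = 50.617 °C

T_out = 50.6 °C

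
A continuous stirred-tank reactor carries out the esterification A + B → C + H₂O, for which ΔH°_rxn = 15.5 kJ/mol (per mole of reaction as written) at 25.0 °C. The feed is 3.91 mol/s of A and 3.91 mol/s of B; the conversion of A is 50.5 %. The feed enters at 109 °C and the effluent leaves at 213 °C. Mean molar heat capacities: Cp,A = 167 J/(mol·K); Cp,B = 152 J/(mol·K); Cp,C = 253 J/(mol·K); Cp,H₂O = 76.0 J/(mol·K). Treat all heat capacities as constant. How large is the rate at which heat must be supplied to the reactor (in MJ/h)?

Extent of reaction ξ = 0.505 × 3.91 = 1.9746 mol/s
Reaction term: ξ·ΔH°_rxn = 1.9746 × 15.5 = 30.606 kJ/s
Sensible, feed 109→25 °C: -104.77 kJ/s
Outlet flows (mol/s): A 1.9355, B 1.9355, C 1.9746, H₂O 1.9746
Sensible, products 25→213 °C: 238.2 kJ/s
Q = ΔH = 164.04 kJ/s = 164.04 kW
Heat supplied = 590.53 MJ/h

Q_in = 591 MJ/h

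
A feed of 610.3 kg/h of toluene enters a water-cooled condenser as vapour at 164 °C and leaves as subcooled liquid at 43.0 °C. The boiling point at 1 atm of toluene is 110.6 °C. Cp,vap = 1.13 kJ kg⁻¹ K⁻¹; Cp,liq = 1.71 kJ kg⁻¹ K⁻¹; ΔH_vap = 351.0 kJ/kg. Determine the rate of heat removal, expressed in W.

Q_c = 89300 W

vapour 164→110.6 °C: -60.342 kJ/kg
condensation at 110.6 °C: -351 kJ/kg
liquid 110.6→43.0 °C: -115.6 kJ/kg
Δh = -60.342 + -351 + -115.6 = -526.94 kJ/kg
Q = ṁ·Δh = 610.3 kg/h × -526.94 kJ/kg = -321590 kJ/h
|Q| = 89.331 kW = 89331 W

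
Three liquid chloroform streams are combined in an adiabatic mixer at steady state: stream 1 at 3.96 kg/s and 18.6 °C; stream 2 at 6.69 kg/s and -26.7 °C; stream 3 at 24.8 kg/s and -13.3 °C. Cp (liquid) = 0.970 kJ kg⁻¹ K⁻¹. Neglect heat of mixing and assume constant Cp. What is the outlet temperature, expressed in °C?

No heat crosses the boundary, so H_out = H_in.
Σ ṁᵢCp,ᵢTᵢ = 3.96×0.970×18.6 + 6.69×0.970×-26.7 + 24.8×0.970×-13.3 = -421.76
Σ ṁᵢCp,ᵢ = 3.96×0.970 + 6.69×0.970 + 24.8×0.970 = 34.386
T_out = -421.76 / 34.386 = -12.265 °C

T_out = -12.3 °C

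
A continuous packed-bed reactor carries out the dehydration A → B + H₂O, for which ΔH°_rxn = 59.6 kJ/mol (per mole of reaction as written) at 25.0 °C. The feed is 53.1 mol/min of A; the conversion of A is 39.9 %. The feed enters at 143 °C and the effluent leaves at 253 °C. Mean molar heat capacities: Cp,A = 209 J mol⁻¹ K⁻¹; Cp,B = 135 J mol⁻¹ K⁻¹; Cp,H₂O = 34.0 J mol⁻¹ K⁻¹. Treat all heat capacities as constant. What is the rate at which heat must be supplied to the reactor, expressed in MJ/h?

Q_in = 137 MJ/h

Extent of reaction ξ = 0.399 × 53.1 = 21.187 mol/min
Reaction term: ξ·ΔH°_rxn = 21.187 × 59.6 = 1262.7 kJ/min
Sensible, feed 143→25 °C: -1309.6 kJ/min
Outlet flows (mol/min): A 31.913, B 21.187, H₂O 21.187
Sensible, products 25→253 °C: 2337.1 kJ/min
Q = ΔH = 2290.3 kJ/min = 38.171 kW
Heat supplied = 137.42 MJ/h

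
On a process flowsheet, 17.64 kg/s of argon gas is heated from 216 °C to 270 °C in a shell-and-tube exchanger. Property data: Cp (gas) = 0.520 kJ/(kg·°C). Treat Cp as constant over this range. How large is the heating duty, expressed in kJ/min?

Q = 29700 kJ/min

Q = ṁ·Cp·ΔT = 17.64 × 0.520 × (270 − 216) = 495.33 kJ/s
Heating duty = 29720 kJ/min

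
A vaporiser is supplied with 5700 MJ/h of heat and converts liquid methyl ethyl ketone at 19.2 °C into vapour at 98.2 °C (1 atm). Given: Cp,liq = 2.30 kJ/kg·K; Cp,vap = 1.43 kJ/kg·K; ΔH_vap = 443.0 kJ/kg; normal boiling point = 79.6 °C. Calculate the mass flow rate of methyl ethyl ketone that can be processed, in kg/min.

Δh = 2.30×(79.6−19.2) + 443.0 + 1.43×(98.2−79.6) = 608.52 kJ/kg
Q = 5700 MJ/h = 1583.3 kJ/s = 95000 kJ/min
ṁ = Q/Δh = 95000 / 608.52 = 156.12 kg/min

ṁ = 156 kg/min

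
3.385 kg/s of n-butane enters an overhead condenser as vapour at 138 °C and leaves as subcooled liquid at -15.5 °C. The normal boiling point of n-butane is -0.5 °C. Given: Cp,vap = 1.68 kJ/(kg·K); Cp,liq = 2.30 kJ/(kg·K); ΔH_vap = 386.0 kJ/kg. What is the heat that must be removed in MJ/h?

Q_c = 7960 MJ/h

vapour 138→-0.5 °C: -232.68 kJ/kg
condensation at -0.5 °C: -386 kJ/kg
liquid -0.5→-15.5 °C: -34.5 kJ/kg
Δh = -232.68 + -386 + -34.5 = -653.18 kJ/kg
Q = ṁ·Δh = 3.385 kg/s × -653.18 kJ/kg = -2211 kJ/s
|Q| = 2211 kW = 7959.7 MJ/h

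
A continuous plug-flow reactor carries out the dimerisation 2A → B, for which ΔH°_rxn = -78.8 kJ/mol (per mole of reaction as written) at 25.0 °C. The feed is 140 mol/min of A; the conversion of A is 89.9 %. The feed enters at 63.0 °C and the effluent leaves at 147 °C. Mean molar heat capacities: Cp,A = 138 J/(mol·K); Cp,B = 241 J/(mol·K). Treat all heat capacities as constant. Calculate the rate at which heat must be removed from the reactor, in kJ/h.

Extent of reaction ξ = 0.899 × 140 / 2 = 62.93 mol/min
Reaction term: ξ·ΔH°_rxn = 62.93 × -78.8 = -4958.9 kJ/min
Sensible, feed 63.0→25 °C: -734.16 kJ/min
Outlet flows (mol/min): A 14.14, B 62.93
Sensible, products 25→147 °C: 2088.3 kJ/min
Q = ΔH = -3604.7 kJ/min = -60.079 kW
Heat removed = 216280 kJ/h

Q_out = 216000 kJ/h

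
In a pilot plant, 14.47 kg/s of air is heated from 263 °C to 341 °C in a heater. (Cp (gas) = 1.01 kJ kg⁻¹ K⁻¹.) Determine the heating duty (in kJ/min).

Q = ṁ·Cp·ΔT = 14.47 × 1.01 × (341 − 263) = 1139.9 kJ/s
Heating duty = 68397 kJ/min

Q = 68400 kJ/min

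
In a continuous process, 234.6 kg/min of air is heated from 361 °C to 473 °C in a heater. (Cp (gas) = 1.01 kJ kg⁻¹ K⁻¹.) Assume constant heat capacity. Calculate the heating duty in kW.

Q = ṁ·Cp·ΔT = 234.6 × 1.01 × (473 − 361) = 26538 kJ/min
Converting: 26538 / 60 s = 442.3 kW

Q = 442 kW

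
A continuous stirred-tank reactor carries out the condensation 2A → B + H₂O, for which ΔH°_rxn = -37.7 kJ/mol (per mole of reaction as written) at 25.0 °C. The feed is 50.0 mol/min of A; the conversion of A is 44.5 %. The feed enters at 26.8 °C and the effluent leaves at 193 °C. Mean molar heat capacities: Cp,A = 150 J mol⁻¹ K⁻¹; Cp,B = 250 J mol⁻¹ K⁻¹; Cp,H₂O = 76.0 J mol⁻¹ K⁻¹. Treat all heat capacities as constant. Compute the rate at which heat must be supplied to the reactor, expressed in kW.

Extent of reaction ξ = 0.445 × 50.0 / 2 = 11.125 mol/min
Reaction term: ξ·ΔH°_rxn = 11.125 × -37.7 = -419.41 kJ/min
Sensible, feed 26.8→25 °C: -13.5 kJ/min
Outlet flows (mol/min): A 27.75, B 11.125, H₂O 11.125
Sensible, products 25→193 °C: 1308.6 kJ/min
Q = ΔH = 875.68 kJ/min = 14.595 kW
Heat supplied = 14.595 kW

Q_in = 14.6 kW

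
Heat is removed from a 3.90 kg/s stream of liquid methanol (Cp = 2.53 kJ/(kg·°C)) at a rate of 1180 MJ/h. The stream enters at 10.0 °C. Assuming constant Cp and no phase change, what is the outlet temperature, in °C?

T_out = -23.2 °C

Q = 1180 MJ/h = 327.78 kJ/s
ΔT = Q/(ṁ·Cp) = 327.78/(3.90×2.53) = 33.22 K
T_out = 10.0 − 33.22 = -23.22 °C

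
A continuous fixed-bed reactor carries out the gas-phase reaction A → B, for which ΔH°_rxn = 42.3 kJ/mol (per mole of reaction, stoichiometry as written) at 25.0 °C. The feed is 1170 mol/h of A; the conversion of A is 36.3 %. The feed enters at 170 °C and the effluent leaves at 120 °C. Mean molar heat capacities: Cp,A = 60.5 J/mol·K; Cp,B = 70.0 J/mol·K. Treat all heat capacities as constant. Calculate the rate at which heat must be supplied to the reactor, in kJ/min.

Extent of reaction ξ = 0.363 × 1170 = 424.71 mol/h
Reaction term: ξ·ΔH°_rxn = 424.71 × 42.3 = 17965 kJ/h
Sensible, feed 170→25 °C: -10264 kJ/h
Outlet flows (mol/h): A 745.29, B 424.71
Sensible, products 25→120 °C: 7107.9 kJ/h
Q = ΔH = 14809 kJ/h = 4.1137 kW
Heat supplied = 246.82 kJ/min

Q_in = 247 kJ/min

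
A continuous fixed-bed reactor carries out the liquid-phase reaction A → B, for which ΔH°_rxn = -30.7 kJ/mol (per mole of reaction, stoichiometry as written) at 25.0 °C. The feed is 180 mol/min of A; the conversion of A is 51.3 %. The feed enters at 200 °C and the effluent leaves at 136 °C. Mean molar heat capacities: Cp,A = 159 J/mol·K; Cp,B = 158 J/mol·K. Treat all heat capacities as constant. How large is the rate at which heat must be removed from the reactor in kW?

Q_out = 77.9 kW

Extent of reaction ξ = 0.513 × 180 = 92.34 mol/min
Reaction term: ξ·ΔH°_rxn = 92.34 × -30.7 = -2834.8 kJ/min
Sensible, feed 200→25 °C: -5008.5 kJ/min
Outlet flows (mol/min): A 87.66, B 92.34
Sensible, products 25→136 °C: 3166.6 kJ/min
Q = ΔH = -4676.8 kJ/min = -77.946 kW
Heat removed = 77.946 kW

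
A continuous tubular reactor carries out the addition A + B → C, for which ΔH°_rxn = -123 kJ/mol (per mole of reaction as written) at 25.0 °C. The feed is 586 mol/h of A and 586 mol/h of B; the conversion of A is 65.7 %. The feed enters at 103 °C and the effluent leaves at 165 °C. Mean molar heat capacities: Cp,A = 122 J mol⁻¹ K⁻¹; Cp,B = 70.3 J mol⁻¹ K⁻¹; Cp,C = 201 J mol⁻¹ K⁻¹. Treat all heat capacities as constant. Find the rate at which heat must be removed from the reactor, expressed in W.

Q_out = 11100 W

Extent of reaction ξ = 0.657 × 586 = 385 mol/h
Reaction term: ξ·ΔH°_rxn = 385 × -123 = -47355 kJ/h
Sensible, feed 103→25 °C: -8789.6 kJ/h
Outlet flows (mol/h): A 201, B 201, C 385
Sensible, products 25→165 °C: 16245 kJ/h
Q = ΔH = -39900 kJ/h = -11.083 kW
Heat removed = 11083 W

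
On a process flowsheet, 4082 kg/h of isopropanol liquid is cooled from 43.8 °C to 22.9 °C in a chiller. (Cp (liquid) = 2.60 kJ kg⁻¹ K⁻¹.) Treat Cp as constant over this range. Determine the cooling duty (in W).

Q = ṁ·Cp·ΔT = 4082 × 2.60 × (22.9 − 43.8) = -221820 kJ/h
Converting: 221820 / 3600 s = 61.616 kW
Cooling duty = 61616 W

Q_c = 61600 W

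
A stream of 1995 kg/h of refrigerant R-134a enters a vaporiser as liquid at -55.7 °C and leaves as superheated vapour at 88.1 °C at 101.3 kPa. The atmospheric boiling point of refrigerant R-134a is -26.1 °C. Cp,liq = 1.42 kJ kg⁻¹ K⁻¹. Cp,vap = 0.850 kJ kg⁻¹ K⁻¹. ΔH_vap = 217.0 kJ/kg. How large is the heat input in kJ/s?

liquid -55.7→-26.1 °C: 42.032 kJ/kg
vaporisation at -26.1 °C: 217 kJ/kg
vapour -26.1→88.1 °C: 97.07 kJ/kg
Δh = 42.032 + 217 + 97.07 = 356.1 kJ/kg
Q = ṁ·Δh = 1995 kg/h × 356.1 kJ/kg = 710420 kJ/h
|Q| = 197.34 kW

Q = 197 kJ/s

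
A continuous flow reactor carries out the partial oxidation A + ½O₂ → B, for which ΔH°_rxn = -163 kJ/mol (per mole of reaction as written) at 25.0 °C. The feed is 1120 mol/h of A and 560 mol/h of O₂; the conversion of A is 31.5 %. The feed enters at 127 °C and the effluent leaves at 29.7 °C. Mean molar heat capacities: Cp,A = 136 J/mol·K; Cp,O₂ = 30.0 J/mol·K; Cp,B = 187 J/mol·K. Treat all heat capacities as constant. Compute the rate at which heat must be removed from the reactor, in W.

Extent of reaction ξ = 0.315 × 1120 = 352.8 mol/h
Reaction term: ξ·ΔH°_rxn = 352.8 × -163 = -57506 kJ/h
Sensible, feed 127→25 °C: -17250 kJ/h
Outlet flows (mol/h): A 767.2, O₂ 383.6, B 352.8
Sensible, products 25→29.7 °C: 854.56 kJ/h
Q = ΔH = -73902 kJ/h = -20.528 kW
Heat removed = 20528 W

Q_out = 20500 W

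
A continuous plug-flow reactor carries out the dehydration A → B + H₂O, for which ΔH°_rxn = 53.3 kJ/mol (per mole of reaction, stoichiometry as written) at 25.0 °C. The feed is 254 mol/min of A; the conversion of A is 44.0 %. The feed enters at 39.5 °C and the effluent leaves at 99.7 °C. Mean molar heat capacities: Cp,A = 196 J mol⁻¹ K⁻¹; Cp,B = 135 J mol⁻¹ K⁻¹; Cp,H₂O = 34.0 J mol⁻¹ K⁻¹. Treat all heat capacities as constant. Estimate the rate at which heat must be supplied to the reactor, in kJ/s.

Extent of reaction ξ = 0.440 × 254 = 111.76 mol/min
Reaction term: ξ·ΔH°_rxn = 111.76 × 53.3 = 5956.8 kJ/min
Sensible, feed 39.5→25 °C: -721.87 kJ/min
Outlet flows (mol/min): A 142.24, B 111.76, H₂O 111.76
Sensible, products 25→99.7 °C: 3493.5 kJ/min
Q = ΔH = 8728.4 kJ/min = 145.47 kW
Heat supplied = 145.47 kJ/s

Q_in = 145 kJ/s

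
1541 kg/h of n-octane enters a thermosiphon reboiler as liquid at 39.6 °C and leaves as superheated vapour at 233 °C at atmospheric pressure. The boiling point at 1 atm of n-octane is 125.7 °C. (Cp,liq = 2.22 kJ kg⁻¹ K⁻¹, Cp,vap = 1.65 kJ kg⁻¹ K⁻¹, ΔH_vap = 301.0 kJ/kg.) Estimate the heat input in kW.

Q = 286 kW

liquid 39.6→125.7 °C: 191.14 kJ/kg
vaporisation at 125.7 °C: 301 kJ/kg
vapour 125.7→233 °C: 177.04 kJ/kg
Δh = 191.14 + 301 + 177.04 = 669.19 kJ/kg
Q = ṁ·Δh = 1541 kg/h × 669.19 kJ/kg = 1.0312e+06 kJ/h
|Q| = 286.45 kW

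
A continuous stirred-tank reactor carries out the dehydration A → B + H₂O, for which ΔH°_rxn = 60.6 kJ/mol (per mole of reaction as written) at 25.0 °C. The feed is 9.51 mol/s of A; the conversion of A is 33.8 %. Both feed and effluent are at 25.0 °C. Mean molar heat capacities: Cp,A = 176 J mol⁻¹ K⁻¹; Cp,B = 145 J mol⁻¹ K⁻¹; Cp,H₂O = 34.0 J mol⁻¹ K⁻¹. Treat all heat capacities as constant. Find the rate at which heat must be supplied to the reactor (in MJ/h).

Q_in = 701 MJ/h

Extent of reaction ξ = 0.338 × 9.51 = 3.2144 mol/s
Reaction term: ξ·ΔH°_rxn = 3.2144 × 60.6 = 194.79 kJ/s
Q = ΔH = 194.79 kJ/s = 194.79 kW
Heat supplied = 701.25 MJ/h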